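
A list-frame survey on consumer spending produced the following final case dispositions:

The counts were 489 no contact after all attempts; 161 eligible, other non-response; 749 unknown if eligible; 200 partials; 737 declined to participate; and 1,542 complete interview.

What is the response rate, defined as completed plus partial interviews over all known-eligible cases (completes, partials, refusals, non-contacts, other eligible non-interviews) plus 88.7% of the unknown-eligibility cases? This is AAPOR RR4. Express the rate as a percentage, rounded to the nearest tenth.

Num = 1542 + 200 = 1742
Known eligible = 1542 + 200 + 737 + 489 + 161 = 3129
e × U = 0.8870 × 749 = 664.36
Denominator = 3129 + 664.36 = 3793.36
RR4 = 1742 / 3793.36 = 0.4592

45.9%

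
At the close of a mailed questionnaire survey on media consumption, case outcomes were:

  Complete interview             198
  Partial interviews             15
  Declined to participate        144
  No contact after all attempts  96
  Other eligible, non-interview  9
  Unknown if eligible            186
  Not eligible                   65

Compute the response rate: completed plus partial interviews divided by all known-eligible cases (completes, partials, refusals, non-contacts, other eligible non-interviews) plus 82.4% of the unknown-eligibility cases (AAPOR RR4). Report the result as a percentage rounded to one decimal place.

Num: 198 + 15 = 213
Determined eligible: 198 + 15 + 144 + 96 + 9 = 462
Eligible share of unknowns: 0.8240 × 186 = 153.26
Base: 462 + 153.26 = 615.26
RR4 = 213 / 615.26 = 0.3462

34.6%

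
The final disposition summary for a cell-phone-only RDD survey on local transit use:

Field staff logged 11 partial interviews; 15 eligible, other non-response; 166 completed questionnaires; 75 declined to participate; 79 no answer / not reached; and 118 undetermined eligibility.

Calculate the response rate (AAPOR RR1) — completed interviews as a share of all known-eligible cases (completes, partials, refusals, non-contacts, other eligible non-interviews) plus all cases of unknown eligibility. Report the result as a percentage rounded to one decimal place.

35.8%

Num: 166
Base: 166 + 11 + 75 + 79 + 15 + 118 = 464
RR1 = 166 / 464 = 0.3578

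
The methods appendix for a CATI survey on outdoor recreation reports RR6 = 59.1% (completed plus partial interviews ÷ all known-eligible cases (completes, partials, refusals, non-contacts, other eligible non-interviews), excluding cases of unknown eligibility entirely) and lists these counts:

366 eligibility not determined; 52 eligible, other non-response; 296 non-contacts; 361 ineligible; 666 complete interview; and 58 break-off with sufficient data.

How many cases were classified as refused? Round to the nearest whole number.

153

Numerator: 666 + 58 = 724
RR6 = 724 / D = 0.591
D = 724 / 0.591 = 1225.0
Rest of base = 1072
refused = 1225.0 − 1072 ≈ 153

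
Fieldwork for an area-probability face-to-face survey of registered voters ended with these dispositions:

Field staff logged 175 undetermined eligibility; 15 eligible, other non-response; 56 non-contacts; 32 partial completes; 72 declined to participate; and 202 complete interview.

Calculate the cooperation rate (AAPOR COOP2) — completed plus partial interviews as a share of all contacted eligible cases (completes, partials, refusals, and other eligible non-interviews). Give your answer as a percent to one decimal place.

72.9%

Num: 202 + 32 = 234
Base: 202 + 32 + 72 + 15 = 321
COOP2 = 234 / 321 = 0.7290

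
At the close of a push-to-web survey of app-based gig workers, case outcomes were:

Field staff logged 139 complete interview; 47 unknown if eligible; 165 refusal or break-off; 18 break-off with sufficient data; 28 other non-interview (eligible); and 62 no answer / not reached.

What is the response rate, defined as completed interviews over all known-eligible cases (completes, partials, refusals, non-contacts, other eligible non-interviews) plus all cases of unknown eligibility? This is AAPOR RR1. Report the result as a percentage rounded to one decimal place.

30.3%

Top = 139
Base = 139 + 18 + 165 + 62 + 28 + 47 = 459
RR1 = 139 / 459 = 0.3028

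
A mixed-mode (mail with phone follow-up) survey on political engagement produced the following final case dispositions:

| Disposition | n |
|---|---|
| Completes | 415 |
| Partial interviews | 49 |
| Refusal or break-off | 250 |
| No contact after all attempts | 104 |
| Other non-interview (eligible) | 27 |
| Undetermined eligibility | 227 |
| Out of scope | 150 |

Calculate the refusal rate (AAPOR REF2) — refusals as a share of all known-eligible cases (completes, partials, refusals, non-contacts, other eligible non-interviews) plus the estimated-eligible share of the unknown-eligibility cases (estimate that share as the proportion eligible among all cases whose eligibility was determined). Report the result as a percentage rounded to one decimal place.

Top = 250
Determined eligible = 415 + 49 + 250 + 104 + 27 = 845
e = 845 / (845 + 150) = 845 / 995 = 0.8492
Eligible share of unknowns = 0.8492 × 227 = 192.77
Base = 845 + 192.77 = 1037.77
REF2 = 250 / 1037.77 = 0.2409

24.1%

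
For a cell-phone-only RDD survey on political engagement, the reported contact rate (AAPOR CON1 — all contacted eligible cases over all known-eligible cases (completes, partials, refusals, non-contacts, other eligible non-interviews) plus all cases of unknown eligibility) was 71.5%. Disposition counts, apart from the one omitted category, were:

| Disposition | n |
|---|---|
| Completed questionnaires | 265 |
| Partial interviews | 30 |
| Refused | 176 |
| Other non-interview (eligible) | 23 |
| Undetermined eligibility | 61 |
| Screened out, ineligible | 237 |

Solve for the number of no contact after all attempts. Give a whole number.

136

Top → 265 + 30 + 176 + 23 = 494
CON1 = 494 / D = 0.715
D = 494 / 0.715 = 690.9
Other denominator terms total 555
no contact after all attempts = 690.9 − 555 ≈ 136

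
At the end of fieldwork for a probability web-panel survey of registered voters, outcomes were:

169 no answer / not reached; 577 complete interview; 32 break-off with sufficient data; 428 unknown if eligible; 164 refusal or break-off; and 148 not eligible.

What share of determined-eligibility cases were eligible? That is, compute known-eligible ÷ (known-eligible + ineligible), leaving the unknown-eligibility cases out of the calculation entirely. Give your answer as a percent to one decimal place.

86.4%

Known eligible = 577 + 32 + 164 + 169 = 942
e = 942 / (942 + 148) = 942 / 1090 = 0.8642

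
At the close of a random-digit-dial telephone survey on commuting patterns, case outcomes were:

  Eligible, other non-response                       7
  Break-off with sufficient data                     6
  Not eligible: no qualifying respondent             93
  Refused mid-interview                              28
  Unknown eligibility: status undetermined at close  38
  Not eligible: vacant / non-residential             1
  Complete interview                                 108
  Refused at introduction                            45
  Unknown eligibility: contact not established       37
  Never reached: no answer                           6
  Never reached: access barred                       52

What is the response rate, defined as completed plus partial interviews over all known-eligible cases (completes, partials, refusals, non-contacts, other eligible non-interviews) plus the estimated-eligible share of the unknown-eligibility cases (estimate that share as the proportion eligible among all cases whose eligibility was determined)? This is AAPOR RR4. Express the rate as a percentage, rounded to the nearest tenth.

Refusals = 45 + 28 = 73
Non-contacts = 6 + 52 = 58
Unknown eligibility = 37 + 38 = 75
Ineligible = 93 + 1 = 94
Top → 108 + 6 = 114
Known eligible → 108 + 6 + 73 + 58 + 7 = 252
e = 252 / (252 + 94) = 252 / 346 = 0.7283
e × U → 0.7283 × 75 = 54.62
Base → 252 + 54.62 = 306.62
RR4 = 114 / 306.62 = 0.3718

37.2%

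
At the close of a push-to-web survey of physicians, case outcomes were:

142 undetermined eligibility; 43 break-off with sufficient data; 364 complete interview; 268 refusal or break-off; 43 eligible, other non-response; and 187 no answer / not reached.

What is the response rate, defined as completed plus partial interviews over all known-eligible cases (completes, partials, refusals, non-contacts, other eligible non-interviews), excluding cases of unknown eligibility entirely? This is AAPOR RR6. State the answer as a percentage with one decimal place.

Num → 364 + 43 = 407
Denom → 364 + 43 + 268 + 187 + 43 = 905
RR6 = 407 / 905 = 0.4497

45.0%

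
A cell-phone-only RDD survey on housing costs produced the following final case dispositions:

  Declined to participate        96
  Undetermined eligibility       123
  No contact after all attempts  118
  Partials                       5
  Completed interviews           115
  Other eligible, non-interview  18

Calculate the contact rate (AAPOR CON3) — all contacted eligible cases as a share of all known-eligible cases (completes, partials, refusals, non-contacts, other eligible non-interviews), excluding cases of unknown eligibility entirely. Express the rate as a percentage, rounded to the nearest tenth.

Num: 115 + 5 + 96 + 18 = 234
Base: 115 + 5 + 96 + 118 + 18 = 352
CON3 = 234 / 352 = 0.6648

66.5%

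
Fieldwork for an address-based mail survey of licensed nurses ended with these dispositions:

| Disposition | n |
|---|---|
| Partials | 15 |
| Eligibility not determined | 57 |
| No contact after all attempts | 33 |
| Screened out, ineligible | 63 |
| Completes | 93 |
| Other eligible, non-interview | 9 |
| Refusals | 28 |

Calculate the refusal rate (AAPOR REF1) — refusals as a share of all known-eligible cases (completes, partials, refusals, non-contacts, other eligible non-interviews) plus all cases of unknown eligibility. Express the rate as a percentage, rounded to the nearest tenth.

Num → 28
Base → 93 + 15 + 28 + 33 + 9 + 57 = 235
REF1 = 28 / 235 = 0.1191

11.9%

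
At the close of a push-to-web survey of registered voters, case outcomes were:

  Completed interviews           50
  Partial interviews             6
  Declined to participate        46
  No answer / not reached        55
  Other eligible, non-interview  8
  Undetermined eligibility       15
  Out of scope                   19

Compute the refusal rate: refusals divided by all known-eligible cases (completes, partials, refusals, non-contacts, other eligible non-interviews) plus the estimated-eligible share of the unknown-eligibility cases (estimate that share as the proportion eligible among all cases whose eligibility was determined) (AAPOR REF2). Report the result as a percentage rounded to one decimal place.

Top: 46
Known eligible: 50 + 6 + 46 + 55 + 8 = 165
e = 165 / (165 + 19) = 165 / 184 = 0.8967
e × U: 0.8967 × 15 = 13.45
Base: 165 + 13.45 = 178.45
REF2 = 46 / 178.45 = 0.2578

25.8%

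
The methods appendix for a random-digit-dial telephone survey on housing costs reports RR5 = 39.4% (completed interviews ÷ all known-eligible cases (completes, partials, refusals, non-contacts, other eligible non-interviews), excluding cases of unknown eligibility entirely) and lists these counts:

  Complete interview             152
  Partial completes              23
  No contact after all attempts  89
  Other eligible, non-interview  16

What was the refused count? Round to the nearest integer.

106

RR5 = 152 / D = 0.394
D = 152 / 0.394 = 385.8
Remaining denominator categories sum to 280
refused = 385.8 − 280 ≈ 106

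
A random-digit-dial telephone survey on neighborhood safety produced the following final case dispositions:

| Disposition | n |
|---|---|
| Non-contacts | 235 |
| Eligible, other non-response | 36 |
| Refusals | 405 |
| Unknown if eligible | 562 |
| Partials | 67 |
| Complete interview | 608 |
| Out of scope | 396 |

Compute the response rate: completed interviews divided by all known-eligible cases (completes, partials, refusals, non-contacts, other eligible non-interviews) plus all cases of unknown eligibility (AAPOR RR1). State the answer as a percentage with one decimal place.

31.8%

Num → 608
Base → 608 + 67 + 405 + 235 + 36 + 562 = 1913
RR1 = 608 / 1913 = 0.3178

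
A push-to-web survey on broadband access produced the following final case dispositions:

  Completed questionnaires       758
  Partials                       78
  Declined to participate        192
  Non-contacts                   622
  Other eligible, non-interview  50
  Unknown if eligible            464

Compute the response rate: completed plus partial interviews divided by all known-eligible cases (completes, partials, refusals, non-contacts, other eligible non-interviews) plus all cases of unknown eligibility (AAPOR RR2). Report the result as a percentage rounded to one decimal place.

Top: 758 + 78 = 836
Denom: 758 + 78 + 192 + 622 + 50 + 464 = 2164
RR2 = 836 / 2164 = 0.3863

38.6%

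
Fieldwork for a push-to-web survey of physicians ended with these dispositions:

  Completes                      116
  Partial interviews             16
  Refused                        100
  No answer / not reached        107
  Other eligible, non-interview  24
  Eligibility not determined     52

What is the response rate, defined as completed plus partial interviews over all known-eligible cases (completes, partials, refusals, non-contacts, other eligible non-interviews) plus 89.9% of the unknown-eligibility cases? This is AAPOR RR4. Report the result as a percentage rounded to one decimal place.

32.2%

Num → 116 + 16 = 132
Eligible (known) → 116 + 16 + 100 + 107 + 24 = 363
Eligible share of unknowns → 0.8990 × 52 = 46.75
Denominator → 363 + 46.75 = 409.75
RR4 = 132 / 409.75 = 0.3221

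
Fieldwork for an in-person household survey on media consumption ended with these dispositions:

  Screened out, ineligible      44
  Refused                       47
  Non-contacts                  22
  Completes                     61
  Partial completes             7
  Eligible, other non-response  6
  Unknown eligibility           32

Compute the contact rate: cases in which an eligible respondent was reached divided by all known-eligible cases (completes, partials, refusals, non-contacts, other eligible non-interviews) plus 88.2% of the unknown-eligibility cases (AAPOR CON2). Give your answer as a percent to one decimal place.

Top: 61 + 7 + 47 + 6 = 121
Eligible (known): 61 + 7 + 47 + 22 + 6 = 143
Estimated eligible among unknowns: 0.8820 × 32 = 28.22
Base: 143 + 28.22 = 171.22
CON2 = 121 / 171.22 = 0.7067

70.7%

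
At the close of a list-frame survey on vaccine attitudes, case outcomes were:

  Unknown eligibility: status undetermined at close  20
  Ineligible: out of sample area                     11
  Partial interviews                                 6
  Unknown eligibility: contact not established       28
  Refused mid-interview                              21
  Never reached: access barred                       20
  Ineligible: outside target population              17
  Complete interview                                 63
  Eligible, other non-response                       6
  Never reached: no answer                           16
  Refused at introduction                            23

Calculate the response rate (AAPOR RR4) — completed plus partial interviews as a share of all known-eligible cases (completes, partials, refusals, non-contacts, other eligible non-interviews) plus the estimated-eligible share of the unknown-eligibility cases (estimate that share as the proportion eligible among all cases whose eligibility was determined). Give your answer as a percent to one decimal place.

Declined to participate = 23 + 21 = 44
No contact after all attempts = 16 + 20 = 36
Eligibility not determined = 28 + 20 = 48
Out of scope = 17 + 11 = 28
Num = 63 + 6 = 69
Eligible (known) = 63 + 6 + 44 + 36 + 6 = 155
e = 155 / (155 + 28) = 155 / 183 = 0.8470
e × U = 0.8470 × 48 = 40.66
Base = 155 + 40.66 = 195.66
RR4 = 69 / 195.66 = 0.3527

35.3%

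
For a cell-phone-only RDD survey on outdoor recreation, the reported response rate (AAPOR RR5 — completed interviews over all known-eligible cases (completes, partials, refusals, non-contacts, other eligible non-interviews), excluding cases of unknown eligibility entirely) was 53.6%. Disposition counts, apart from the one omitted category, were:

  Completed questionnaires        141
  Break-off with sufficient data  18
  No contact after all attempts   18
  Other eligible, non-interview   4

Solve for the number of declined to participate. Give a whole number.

RR5 = 141 / D = 0.536
D = 141 / 0.536 = 263.1
Other denominator terms total 181
declined to participate = 263.1 − 181 ≈ 82

82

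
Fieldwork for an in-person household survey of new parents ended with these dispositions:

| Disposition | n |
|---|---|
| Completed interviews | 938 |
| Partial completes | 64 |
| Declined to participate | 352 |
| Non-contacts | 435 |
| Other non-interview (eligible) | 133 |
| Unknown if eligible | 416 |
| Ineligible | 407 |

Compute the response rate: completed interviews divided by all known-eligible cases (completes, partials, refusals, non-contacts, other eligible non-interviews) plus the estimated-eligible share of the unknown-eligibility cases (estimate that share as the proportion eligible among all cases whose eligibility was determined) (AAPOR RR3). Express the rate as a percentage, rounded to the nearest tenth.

Numerator: 938
Known eligible: 938 + 64 + 352 + 435 + 133 = 1922
e = 1922 / (1922 + 407) = 1922 / 2329 = 0.8252
Estimated eligible among unknowns: 0.8252 × 416 = 343.28
Base: 1922 + 343.28 = 2265.28
RR3 = 938 / 2265.28 = 0.4141

41.4%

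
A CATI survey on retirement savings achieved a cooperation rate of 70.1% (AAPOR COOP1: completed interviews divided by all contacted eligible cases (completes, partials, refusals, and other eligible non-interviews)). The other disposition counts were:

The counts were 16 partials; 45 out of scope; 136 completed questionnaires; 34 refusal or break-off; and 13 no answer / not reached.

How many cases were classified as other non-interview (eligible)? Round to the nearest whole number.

8

COOP1 = 136 / D = 0.701
D = 136 / 0.701 = 194.0
Rest of base = 186
other non-interview (eligible) = 194.0 − 186 ≈ 8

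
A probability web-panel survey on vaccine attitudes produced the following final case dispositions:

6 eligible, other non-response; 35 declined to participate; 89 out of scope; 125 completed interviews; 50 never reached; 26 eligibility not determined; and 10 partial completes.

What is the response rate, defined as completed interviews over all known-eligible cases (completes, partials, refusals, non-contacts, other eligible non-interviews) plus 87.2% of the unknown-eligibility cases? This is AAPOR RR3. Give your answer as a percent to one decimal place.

Numerator: 125
Known eligible: 125 + 10 + 35 + 50 + 6 = 226
Eligible share of unknowns: 0.8720 × 26 = 22.67
Denom: 226 + 22.67 = 248.67
RR3 = 125 / 248.67 = 0.5027

50.3%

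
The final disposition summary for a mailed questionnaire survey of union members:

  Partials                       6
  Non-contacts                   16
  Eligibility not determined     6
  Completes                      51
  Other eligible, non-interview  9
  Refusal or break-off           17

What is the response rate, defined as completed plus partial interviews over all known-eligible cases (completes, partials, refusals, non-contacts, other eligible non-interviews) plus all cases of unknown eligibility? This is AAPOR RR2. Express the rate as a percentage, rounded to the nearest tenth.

54.3%

Top → 51 + 6 = 57
Denominator → 51 + 6 + 17 + 16 + 9 + 6 = 105
RR2 = 57 / 105 = 0.5429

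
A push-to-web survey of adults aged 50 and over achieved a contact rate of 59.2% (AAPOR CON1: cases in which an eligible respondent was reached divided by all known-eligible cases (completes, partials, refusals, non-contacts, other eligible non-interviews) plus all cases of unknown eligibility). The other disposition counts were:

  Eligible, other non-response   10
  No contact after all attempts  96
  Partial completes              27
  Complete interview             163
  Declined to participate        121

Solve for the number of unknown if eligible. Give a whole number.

Numerator = 163 + 27 + 121 + 10 = 321
CON1 = 321 / D = 0.592
D = 321 / 0.592 = 542.2
Rest of base = 417
unknown if eligible = 542.2 − 417 ≈ 125

125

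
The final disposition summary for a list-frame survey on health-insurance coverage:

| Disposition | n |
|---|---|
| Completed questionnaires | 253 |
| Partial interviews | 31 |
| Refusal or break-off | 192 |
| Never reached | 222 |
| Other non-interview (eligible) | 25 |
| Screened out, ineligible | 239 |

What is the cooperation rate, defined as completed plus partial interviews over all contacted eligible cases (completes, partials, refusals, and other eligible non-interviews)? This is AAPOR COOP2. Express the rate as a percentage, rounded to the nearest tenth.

Numerator → 253 + 31 = 284
Base → 253 + 31 + 192 + 25 = 501
COOP2 = 284 / 501 = 0.5669

56.7%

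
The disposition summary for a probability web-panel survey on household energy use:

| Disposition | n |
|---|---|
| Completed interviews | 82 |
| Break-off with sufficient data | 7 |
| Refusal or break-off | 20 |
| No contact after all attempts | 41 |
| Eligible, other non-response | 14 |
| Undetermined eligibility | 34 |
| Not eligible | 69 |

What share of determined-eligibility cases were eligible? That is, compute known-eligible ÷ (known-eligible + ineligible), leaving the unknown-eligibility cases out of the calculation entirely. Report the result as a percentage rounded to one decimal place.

Eligible (known) = 82 + 7 + 20 + 41 + 14 = 164
e = 164 / (164 + 69) = 164 / 233 = 0.7039

70.4%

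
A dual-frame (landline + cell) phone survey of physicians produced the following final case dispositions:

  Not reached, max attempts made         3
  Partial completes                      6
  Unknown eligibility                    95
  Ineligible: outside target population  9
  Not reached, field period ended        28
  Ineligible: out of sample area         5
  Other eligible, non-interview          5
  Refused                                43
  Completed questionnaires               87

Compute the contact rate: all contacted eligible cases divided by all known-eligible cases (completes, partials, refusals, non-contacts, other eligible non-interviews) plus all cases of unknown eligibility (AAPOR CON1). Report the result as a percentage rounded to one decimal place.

No contact after all attempts = 28 + 3 = 31
Screened out, ineligible = 9 + 5 = 14
Numerator = 87 + 6 + 43 + 5 = 141
Base = 87 + 6 + 43 + 31 + 5 + 95 = 267
CON1 = 141 / 267 = 0.5281

52.8%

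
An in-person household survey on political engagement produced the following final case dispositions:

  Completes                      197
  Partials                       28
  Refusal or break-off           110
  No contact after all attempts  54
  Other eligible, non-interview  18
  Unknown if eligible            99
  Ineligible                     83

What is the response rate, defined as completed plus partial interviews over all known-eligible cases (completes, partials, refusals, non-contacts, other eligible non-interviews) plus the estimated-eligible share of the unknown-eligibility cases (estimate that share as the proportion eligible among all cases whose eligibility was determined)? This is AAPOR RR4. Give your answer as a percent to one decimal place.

Numerator: 197 + 28 = 225
Eligible (known): 197 + 28 + 110 + 54 + 18 = 407
e = 407 / (407 + 83) = 407 / 490 = 0.8306
Estimated eligible among unknowns: 0.8306 × 99 = 82.23
Base: 407 + 82.23 = 489.23
RR4 = 225 / 489.23 = 0.4599

46.0%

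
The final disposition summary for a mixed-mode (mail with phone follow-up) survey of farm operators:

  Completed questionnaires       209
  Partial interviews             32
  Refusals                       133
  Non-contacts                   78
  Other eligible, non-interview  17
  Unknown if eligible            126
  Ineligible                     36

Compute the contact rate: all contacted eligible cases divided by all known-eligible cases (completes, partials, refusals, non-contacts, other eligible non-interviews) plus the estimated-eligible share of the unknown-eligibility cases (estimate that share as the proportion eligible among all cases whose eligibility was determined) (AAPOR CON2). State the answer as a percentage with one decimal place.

66.7%

Top: 209 + 32 + 133 + 17 = 391
Determined eligible: 209 + 32 + 133 + 78 + 17 = 469
e = 469 / (469 + 36) = 469 / 505 = 0.9287
e × U: 0.9287 × 126 = 117.02
Denom: 469 + 117.02 = 586.02
CON2 = 391 / 586.02 = 0.6672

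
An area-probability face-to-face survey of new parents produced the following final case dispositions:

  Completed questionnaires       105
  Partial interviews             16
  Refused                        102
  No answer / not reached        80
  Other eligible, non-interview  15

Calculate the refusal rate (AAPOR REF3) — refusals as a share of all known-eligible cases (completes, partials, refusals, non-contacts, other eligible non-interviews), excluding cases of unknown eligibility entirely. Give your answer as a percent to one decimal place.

Num: 102
Denom: 105 + 16 + 102 + 80 + 15 = 318
REF3 = 102 / 318 = 0.3208

32.1%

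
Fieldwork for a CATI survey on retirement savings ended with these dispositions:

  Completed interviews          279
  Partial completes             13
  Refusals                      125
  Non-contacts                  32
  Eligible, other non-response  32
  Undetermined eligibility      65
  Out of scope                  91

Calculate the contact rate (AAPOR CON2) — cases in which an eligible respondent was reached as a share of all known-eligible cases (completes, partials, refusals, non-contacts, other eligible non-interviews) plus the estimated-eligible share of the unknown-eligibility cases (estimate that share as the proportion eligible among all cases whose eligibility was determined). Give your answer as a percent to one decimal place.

83.8%

Top: 279 + 13 + 125 + 32 = 449
Eligible (known): 279 + 13 + 125 + 32 + 32 = 481
e = 481 / (481 + 91) = 481 / 572 = 0.8409
Estimated eligible among unknowns: 0.8409 × 65 = 54.66
Denominator: 481 + 54.66 = 535.66
CON2 = 449 / 535.66 = 0.8382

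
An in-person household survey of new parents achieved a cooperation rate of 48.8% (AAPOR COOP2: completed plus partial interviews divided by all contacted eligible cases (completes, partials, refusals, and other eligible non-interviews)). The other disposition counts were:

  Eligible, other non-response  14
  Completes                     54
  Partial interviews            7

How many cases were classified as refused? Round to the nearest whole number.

Num: 54 + 7 = 61
COOP2 = 61 / D = 0.488
D = 61 / 0.488 = 125.0
Other denominator terms total 75
refused = 125.0 − 75 ≈ 50

50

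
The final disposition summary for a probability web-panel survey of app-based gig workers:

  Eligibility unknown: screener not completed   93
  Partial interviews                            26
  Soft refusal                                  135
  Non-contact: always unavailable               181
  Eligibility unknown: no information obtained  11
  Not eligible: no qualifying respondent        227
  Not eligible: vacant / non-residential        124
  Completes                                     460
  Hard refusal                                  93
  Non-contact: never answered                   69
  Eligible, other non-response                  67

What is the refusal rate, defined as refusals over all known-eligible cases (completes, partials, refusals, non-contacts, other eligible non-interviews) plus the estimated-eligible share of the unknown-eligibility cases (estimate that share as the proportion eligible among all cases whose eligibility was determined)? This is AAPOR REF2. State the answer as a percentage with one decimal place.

20.6%

Refusals = 93 + 135 = 228
No answer / not reached = 69 + 181 = 250
Unknown eligibility = 93 + 11 = 104
Out of scope = 227 + 124 = 351
Numerator → 228
Known eligible → 460 + 26 + 228 + 250 + 67 = 1031
e = 1031 / (1031 + 351) = 1031 / 1382 = 0.7460
Eligible share of unknowns → 0.7460 × 104 = 77.58
Denominator → 1031 + 77.58 = 1108.58
REF2 = 228 / 1108.58 = 0.2057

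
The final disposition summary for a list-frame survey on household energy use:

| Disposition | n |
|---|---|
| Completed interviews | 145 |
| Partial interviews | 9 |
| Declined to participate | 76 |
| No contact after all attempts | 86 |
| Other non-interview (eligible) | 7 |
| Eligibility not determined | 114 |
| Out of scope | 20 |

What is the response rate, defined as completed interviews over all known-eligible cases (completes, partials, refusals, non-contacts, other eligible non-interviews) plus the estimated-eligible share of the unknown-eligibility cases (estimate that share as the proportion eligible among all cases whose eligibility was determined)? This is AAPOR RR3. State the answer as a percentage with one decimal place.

33.7%

Num: 145
Known eligible: 145 + 9 + 76 + 86 + 7 = 323
e = 323 / (323 + 20) = 323 / 343 = 0.9417
Eligible share of unknowns: 0.9417 × 114 = 107.35
Base: 323 + 107.35 = 430.35
RR3 = 145 / 430.35 = 0.3369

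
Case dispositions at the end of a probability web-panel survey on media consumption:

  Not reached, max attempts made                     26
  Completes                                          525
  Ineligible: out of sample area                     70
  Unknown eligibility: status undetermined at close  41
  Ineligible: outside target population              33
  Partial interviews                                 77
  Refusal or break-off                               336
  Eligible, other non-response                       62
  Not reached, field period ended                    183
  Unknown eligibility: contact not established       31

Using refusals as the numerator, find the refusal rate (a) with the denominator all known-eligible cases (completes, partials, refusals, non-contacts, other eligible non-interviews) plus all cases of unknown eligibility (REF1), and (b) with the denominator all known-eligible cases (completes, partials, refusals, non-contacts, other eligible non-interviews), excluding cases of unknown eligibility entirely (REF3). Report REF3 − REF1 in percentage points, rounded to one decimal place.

1.6

No contact after all attempts = 183 + 26 = 209
Undetermined eligibility = 31 + 41 = 72
Ineligible = 33 + 70 = 103
Top → 336
Denominator → 525 + 77 + 336 + 209 + 62 + 72 = 1281
REF1 = 336 / 1281 = 0.2623
Denominator → 525 + 77 + 336 + 209 + 62 = 1209
REF3 = 336 / 1209 = 0.2779
Difference = 27.79 − 26.23 = 1.56 percentage points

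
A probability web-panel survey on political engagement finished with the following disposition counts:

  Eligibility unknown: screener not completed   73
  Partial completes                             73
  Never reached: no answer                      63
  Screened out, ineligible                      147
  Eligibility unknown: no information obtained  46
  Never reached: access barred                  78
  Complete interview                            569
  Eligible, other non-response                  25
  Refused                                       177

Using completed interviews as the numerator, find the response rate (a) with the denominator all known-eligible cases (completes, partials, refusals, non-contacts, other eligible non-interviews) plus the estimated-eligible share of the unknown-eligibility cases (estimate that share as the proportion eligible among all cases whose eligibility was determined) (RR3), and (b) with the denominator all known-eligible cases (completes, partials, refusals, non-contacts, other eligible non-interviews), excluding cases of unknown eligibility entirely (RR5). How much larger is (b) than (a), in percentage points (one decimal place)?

No contact after all attempts = 63 + 78 = 141
Unknown eligibility = 73 + 46 = 119
Numerator: 569
Known eligible: 569 + 73 + 177 + 141 + 25 = 985
e = 985 / (985 + 147) = 985 / 1132 = 0.8701
Estimated eligible among unknowns: 0.8701 × 119 = 103.54
Denom: 985 + 103.54 = 1088.54
RR3 = 569 / 1088.54 = 0.5227
Denom: 569 + 73 + 177 + 141 + 25 = 985
RR5 = 569 / 985 = 0.5777
Difference = 57.77 − 52.27 = 5.50 percentage points

5.5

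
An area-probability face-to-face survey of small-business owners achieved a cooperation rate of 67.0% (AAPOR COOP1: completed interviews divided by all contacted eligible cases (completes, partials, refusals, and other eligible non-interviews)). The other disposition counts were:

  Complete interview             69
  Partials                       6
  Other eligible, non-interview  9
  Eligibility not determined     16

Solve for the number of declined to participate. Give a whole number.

COOP1 = 69 / D = 0.670
D = 69 / 0.670 = 103.0
Rest of base = 84
declined to participate = 103.0 − 84 ≈ 19

19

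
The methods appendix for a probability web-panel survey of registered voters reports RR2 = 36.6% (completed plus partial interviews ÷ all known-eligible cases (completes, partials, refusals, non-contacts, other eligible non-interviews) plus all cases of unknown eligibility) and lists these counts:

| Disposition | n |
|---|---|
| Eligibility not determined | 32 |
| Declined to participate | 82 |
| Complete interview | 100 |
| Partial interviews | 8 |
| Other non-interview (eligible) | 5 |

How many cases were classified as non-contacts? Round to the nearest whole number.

Top = 100 + 8 = 108
RR2 = 108 / D = 0.366
D = 108 / 0.366 = 295.1
Rest of base = 227
non-contacts = 295.1 − 227 ≈ 68

68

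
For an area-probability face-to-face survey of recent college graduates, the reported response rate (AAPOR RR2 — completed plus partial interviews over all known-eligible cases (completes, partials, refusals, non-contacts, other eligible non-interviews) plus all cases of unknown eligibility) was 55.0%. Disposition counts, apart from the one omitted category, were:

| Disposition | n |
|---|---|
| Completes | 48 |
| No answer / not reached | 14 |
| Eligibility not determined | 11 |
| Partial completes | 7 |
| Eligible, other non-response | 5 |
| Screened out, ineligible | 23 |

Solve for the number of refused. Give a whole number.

Top: 48 + 7 = 55
RR2 = 55 / D = 0.550
D = 55 / 0.550 = 100.0
Other denominator terms total 85
refused = 100.0 − 85 ≈ 15

15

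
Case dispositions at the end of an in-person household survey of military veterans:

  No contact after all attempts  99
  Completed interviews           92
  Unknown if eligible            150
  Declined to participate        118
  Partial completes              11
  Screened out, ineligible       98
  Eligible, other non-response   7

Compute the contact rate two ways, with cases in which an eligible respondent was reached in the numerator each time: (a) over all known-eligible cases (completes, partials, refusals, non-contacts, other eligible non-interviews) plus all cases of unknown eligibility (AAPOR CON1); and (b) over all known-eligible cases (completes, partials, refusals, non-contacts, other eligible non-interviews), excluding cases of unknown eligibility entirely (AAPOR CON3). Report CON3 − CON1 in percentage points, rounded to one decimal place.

21.9

Numerator: 92 + 11 + 118 + 7 = 228
Denom: 92 + 11 + 118 + 99 + 7 + 150 = 477
CON1 = 228 / 477 = 0.4780
Denom: 92 + 11 + 118 + 99 + 7 = 327
CON3 = 228 / 327 = 0.6972
Difference = 69.72 − 47.80 = 21.92 percentage points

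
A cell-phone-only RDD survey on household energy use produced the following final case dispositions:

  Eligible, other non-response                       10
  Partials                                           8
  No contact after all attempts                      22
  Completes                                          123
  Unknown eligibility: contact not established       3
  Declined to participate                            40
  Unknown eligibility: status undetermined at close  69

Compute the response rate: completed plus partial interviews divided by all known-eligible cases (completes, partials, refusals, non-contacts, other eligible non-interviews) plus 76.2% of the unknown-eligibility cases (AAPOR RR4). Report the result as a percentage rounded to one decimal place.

50.8%

Undetermined eligibility = 3 + 69 = 72
Top: 123 + 8 = 131
Eligible (known): 123 + 8 + 40 + 22 + 10 = 203
Eligible share of unknowns: 0.7620 × 72 = 54.86
Denominator: 203 + 54.86 = 257.86
RR4 = 131 / 257.86 = 0.5080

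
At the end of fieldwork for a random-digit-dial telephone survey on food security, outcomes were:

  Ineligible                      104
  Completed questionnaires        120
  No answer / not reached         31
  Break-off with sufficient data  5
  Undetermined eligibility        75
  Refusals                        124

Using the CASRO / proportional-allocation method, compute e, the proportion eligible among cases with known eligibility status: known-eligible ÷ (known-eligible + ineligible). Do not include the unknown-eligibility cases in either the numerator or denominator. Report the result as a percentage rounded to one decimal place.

Eligible (known): 120 + 5 + 124 + 31 = 280
e = 280 / (280 + 104) = 280 / 384 = 0.7292

72.9%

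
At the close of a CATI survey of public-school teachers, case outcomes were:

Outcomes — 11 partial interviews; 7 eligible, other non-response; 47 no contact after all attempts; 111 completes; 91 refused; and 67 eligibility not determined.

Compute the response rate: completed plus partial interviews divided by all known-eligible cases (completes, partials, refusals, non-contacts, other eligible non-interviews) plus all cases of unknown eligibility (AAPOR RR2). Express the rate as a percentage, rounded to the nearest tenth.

36.5%

Num → 111 + 11 = 122
Denominator → 111 + 11 + 91 + 47 + 7 + 67 = 334
RR2 = 122 / 334 = 0.3653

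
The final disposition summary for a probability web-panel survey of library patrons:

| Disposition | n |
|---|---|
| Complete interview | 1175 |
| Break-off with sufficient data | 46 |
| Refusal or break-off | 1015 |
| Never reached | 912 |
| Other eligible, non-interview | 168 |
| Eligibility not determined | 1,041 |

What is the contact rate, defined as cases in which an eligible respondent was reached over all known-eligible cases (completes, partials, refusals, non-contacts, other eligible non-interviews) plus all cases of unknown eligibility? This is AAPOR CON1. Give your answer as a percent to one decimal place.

55.2%

Num: 1175 + 46 + 1015 + 168 = 2404
Denom: 1175 + 46 + 1015 + 912 + 168 + 1041 = 4357
CON1 = 2404 / 4357 = 0.5518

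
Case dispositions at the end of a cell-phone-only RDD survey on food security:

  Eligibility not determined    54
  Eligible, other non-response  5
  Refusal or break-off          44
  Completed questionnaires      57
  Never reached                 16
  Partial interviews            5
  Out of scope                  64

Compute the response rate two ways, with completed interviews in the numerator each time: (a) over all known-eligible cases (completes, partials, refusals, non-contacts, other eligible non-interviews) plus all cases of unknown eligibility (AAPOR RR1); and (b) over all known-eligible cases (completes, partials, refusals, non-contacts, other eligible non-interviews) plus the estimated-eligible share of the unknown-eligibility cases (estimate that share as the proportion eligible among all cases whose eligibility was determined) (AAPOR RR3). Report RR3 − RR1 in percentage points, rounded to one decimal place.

Num → 57
Denom → 57 + 5 + 44 + 16 + 5 + 54 = 181
RR1 = 57 / 181 = 0.3149
Determined eligible → 57 + 5 + 44 + 16 + 5 = 127
e = 127 / (127 + 64) = 127 / 191 = 0.6649
Eligible share of unknowns → 0.6649 × 54 = 35.90
Denom → 127 + 35.90 = 162.90
RR3 = 57 / 162.90 = 0.3499
Difference = 34.99 − 31.49 = 3.50 percentage points

3.5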